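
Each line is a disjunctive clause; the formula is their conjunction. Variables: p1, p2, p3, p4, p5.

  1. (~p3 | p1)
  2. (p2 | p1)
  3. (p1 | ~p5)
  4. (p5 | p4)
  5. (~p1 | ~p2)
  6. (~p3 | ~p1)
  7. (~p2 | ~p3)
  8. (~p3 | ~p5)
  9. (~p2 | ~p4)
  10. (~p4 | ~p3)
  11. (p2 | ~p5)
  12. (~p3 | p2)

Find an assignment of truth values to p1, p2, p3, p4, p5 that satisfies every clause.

p1=T  p2=F  p3=F  p4=T  p5=F

Check each clause:
  1. (~p3 | p1) — p1 is true.
  2. (p2 | p1) — p1 is true.
  3. (p1 | ~p5) — p1 is true.
  4. (p5 | p4) — p4 is true.
  5. (~p2 | ~p1) — ~p2 is true.
  6. (~p3 | ~p1) — ~p3 is true.
  7. (~p2 | ~p3) — ~p3 is true.
  8. (~p5 | ~p3) — ~p5 is true.
  9. (~p4 | ~p2) — ~p2 is true.
  10. (~p3 | ~p4) — ~p3 is true.
  11. (p2 | ~p5) — ~p5 is true.
  12. (p2 | ~p3) — ~p3 is true.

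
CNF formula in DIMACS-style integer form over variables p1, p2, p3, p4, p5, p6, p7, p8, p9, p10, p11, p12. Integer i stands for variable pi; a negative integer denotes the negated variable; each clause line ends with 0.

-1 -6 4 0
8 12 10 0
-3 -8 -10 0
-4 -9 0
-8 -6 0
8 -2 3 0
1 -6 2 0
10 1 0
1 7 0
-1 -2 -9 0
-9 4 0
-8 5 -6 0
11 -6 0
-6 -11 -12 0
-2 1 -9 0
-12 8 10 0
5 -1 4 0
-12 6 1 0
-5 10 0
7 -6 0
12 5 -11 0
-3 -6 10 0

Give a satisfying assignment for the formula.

p1=True, p2=True, p3=False, p4=True, p5=False, p6=False, p7=True, p8=True, p9=False, p10=False, p11=False, p12=False

p7 occurs only positively in the remaining clauses — set p7 = True.
Pure literal: p9 appears only negated; assign p9 = False.
Set p1 = True and propagate.
Set p2 = True and propagate.
The remaining clauses are satisfied by p3 = False, p4 = True, p5 = False, p6 = False, p8 = True, p10 = False, p11 = False, p12 = False.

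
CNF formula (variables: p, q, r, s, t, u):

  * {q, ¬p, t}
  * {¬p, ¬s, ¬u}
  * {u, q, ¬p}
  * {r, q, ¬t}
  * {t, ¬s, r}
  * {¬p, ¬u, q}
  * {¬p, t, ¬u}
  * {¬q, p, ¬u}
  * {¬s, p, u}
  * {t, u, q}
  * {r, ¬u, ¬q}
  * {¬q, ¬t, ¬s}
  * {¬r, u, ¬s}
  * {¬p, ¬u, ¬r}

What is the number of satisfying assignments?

14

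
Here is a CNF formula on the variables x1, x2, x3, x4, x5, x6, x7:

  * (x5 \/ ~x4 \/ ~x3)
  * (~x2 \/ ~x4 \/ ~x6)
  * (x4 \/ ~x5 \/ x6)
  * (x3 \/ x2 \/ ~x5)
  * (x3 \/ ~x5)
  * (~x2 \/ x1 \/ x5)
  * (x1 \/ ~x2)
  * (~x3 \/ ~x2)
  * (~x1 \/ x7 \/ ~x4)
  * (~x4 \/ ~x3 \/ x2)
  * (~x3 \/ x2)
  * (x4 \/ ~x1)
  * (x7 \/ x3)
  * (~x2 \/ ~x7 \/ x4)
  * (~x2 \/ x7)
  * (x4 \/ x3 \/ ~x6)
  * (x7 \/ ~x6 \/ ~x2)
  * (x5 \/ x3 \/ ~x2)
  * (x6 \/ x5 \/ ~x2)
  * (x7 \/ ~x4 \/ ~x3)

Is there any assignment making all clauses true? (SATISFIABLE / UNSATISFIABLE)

SATISFIABLE

Try x1 = False.
  then x2 is forced to False.
  then x3 is forced to False.
  then x5 is forced to False.
  then x7 is forced to True.
Set x4 = True and propagate.
x6 is now unconstrained; take x6 = True.
So x1=0, x2=0, x3=0, x4=1, x5=0, x6=1, x7=1 is a satisfying assignment.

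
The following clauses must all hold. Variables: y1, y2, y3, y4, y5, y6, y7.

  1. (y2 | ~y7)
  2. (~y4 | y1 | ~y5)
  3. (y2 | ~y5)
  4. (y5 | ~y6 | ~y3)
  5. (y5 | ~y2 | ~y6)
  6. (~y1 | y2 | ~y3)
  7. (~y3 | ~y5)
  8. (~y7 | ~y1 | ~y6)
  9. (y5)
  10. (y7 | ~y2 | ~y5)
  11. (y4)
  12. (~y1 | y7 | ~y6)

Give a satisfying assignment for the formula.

y1=True  y2=True  y3=False  y4=True  y5=True  y6=False  y7=True

The clause (y5) is unit: y5 must be True.
The clause (y2) is unit: y2 must be True.
(~y3) is a unit clause, so y3 = False.
(y7) is a unit clause, so y7 = True.
The clause (y4) is unit: y4 must be True.
Unit propagation: (y1) forces y1 = True.
The clause (~y6) is unit: y6 must be False.
Every clause has at least one true literal under this assignment.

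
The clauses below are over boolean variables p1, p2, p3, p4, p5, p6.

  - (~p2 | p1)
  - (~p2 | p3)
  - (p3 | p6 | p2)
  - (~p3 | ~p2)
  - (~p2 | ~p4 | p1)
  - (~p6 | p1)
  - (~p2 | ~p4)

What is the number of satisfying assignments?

Case analysis on p2 and p1:
  p2=T, p1=T: a clause becomes empty — 0.
  p2=T, p1=F: a clause becomes empty — 0.
  p2=F, p1=T: p4, p5 free; 3 ways for (p3,p6) × 2^2 = 12.
  p2=F, p1=F: remaining (p3,p4,p5,p6) ∈ {(T,F,F,F); (T,F,T,F); (T,T,F,F); (T,T,T,F)} — 4.
Total: 0 + 0 + 12 + 4 = 16.

16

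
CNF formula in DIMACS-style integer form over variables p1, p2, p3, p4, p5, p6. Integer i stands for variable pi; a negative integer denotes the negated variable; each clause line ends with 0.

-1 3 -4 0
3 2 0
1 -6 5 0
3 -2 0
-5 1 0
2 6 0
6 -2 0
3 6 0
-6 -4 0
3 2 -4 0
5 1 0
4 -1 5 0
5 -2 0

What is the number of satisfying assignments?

2

Satisfying assignments:
  p1=T p2=F p3=T p4=F p5=T p6=T
  p1=T p2=T p3=T p4=F p5=T p6=T
Count: 2.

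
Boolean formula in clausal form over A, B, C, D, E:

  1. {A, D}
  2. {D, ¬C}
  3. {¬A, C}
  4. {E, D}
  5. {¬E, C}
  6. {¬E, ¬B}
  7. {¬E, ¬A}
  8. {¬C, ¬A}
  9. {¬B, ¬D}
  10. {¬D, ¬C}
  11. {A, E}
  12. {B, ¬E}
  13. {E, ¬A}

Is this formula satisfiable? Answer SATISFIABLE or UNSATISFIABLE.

UNSATISFIABLE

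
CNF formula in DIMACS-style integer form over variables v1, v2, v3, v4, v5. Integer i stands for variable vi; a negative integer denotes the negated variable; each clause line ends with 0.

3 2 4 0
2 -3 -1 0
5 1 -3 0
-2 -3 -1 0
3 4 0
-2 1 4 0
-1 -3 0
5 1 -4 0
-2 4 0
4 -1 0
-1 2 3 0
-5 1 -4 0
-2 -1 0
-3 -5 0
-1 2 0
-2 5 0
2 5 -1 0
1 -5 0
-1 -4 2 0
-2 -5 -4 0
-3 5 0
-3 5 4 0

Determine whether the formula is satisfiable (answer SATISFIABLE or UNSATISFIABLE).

v1 = True:
  propagation gives v3=False, v4=True, v2=True; an empty clause results — contradiction.
v1 = False:
  propagation gives v5=False, v3=False, v4=True; an empty clause results — contradiction.
Every branch closes, so no satisfying assignment exists.

UNSATISFIABLE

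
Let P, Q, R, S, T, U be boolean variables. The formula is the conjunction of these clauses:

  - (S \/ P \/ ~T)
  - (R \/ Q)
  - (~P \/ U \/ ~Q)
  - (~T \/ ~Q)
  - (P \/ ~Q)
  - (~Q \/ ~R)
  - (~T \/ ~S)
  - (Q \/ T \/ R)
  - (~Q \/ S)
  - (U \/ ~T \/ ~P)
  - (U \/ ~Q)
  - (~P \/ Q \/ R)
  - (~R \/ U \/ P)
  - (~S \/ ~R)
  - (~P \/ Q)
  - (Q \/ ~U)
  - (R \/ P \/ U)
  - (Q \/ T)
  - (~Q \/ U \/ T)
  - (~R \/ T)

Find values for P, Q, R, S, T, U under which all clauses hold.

P=T  Q=T  R=F  S=T  T=F  U=T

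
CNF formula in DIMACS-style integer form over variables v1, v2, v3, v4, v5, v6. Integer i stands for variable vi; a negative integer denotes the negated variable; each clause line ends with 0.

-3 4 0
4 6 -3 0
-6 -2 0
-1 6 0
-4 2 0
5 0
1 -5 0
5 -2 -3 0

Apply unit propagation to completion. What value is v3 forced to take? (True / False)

(v5) is a unit clause: v5 = True.
(v1 ∨ ¬v5) with v5 = True leaves only v1, so v1 = True.
In (¬v1 ∨ v6), ¬v1 is now false; v6 must hold, so v6 = True.
(¬v2 ∨ ¬v6): since v6 = True, the clause reduces to (¬v2). v2 = False.
(v2 ∨ ¬v4): since v2 = False, the clause reduces to (¬v4). v4 = False.
(v4 ∨ ¬v3) with v4 = False leaves only ¬v3, so v3 = False.

False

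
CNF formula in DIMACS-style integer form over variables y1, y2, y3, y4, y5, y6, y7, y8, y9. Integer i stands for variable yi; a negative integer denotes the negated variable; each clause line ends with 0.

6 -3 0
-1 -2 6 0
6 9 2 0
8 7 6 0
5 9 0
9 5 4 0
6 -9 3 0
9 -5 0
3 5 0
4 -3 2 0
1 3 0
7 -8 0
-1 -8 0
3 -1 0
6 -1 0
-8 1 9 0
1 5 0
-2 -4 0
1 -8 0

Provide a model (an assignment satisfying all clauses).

y1=True, y2=True, y3=True, y4=False, y5=False, y6=True, y7=True, y8=False, y9=True

y6 occurs only positively in the remaining clauses — set y6 = True.
y7 occurs only positively in the remaining clauses — set y7 = True.
Set y1 = True and propagate.
  then y8 is forced to False.
  then y3 is forced to True.
Set y2 = True and propagate.
  then y4 is forced to False.
For the remaining variables, y5 = False, y9 = True works.
Every clause has at least one true literal under this assignment.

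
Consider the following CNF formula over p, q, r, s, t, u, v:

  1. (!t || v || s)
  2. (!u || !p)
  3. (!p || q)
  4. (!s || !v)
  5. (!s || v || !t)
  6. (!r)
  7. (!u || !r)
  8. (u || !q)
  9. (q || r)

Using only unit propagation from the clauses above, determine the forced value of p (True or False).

False

(!r) stands alone — r = False.
(q || r) with r = False leaves only q, so q = True.
From (u || !q) and q = True: u = True.
(!p || !u) with u = True leaves only !p, so p = False.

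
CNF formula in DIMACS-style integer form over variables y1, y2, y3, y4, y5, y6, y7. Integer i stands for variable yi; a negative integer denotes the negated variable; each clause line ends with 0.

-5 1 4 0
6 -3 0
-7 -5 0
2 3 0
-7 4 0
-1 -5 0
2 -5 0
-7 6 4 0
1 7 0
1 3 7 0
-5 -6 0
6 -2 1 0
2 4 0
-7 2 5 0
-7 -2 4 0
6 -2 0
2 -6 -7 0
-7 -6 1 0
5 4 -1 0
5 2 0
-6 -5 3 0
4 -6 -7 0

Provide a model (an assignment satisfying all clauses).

y4 occurs only positively in the remaining clauses — set y4 = True.
Branch on y1: take y1 = True.
  then y5 is forced to False.
  then y2 is forced to True.
  then y6 is forced to True.
y3, y7 are now unconstrained; take y3 = False, y7 = True.
Every clause has at least one true literal under this assignment.

y1=True  y2=True  y3=False  y4=True  y5=False  y6=True  y7=True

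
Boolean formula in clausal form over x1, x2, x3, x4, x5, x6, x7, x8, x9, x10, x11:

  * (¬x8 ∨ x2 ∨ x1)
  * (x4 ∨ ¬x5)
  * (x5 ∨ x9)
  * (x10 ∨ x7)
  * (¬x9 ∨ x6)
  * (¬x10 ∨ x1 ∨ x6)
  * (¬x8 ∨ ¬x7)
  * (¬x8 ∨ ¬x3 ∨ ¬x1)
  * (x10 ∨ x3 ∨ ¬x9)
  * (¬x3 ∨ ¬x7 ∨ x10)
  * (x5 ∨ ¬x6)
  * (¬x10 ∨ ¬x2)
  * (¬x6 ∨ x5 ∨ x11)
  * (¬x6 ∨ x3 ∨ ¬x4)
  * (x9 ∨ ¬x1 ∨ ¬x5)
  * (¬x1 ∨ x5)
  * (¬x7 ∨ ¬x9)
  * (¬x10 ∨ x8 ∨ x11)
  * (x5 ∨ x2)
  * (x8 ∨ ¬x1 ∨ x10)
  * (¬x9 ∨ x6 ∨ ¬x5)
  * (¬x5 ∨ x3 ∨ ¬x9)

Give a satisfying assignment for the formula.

x1=F, x2=T, x3=F, x4=T, x5=T, x6=F, x7=T, x8=F, x9=F, x10=F, x11=F

Branch on x1: take x1 = False.
Branch on x2: take x2 = True.
  then x10 is forced to False.
  then x7 is forced to True.
  then x8 is forced to False.
  then x3 is forced to False.
  then x9 is forced to False.
  then x5 is forced to True.
  then x4 is forced to True.
  then x6 is forced to False.
x11 is now unconstrained; take x11 = False.
Every clause has at least one true literal under this assignment.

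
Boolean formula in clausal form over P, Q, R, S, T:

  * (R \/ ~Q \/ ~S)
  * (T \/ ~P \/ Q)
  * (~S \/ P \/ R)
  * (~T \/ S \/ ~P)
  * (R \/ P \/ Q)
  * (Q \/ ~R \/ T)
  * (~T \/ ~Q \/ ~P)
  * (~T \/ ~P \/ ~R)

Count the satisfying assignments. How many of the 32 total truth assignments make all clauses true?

12

Split on P, then Q.
  P=T, Q=T: remaining (R,S,T) ∈ {(F,F,F); (T,F,F); (T,T,F)} — 3.
  P=T, Q=F: remaining (R,S,T) ∈ {(F,T,T)} — 1.
  P=F, Q=T: T free; 3 ways for (R,S) × 2^1 = 6.
  P=F, Q=F: remaining (R,S,T) ∈ {(T,F,T); (T,T,T)} — 2.
Total: 3 + 1 + 6 + 2 = 12.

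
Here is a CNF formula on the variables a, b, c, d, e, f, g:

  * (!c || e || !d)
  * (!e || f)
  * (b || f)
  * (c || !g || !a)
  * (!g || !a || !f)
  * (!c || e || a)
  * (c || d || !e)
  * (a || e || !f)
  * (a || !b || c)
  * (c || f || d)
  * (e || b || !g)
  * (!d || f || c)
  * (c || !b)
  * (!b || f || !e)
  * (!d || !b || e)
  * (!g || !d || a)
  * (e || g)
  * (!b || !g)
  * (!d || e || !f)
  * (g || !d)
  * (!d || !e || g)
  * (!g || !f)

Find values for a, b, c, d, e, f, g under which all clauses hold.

a=False, b=True, c=True, d=False, e=True, f=True, g=False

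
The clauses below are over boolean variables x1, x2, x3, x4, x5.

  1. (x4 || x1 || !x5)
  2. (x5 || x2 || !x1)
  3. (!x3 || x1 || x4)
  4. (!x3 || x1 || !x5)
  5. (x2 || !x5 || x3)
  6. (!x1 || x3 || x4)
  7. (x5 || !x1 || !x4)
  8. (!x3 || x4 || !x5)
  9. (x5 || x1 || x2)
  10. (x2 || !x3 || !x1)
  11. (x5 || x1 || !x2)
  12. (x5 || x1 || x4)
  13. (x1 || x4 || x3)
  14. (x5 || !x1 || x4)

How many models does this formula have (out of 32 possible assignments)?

Satisfying assignments:
  x1=F x2=T x3=F x4=T x5=T
  x1=T x2=T x3=F x4=T x5=T
  x1=T x2=T x3=T x4=T x5=T
That's 3 in total.

3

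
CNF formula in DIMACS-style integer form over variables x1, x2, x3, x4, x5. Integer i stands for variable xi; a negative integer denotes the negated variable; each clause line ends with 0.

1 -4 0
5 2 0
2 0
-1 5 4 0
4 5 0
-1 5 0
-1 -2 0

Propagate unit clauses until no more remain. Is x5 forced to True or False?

True

(x2) stands alone — x2 = True.
In (¬x2 ∨ ¬x1), ¬x2 is now false; ¬x1 must hold, so x1 = False.
From (x1 ∨ ¬x4) and x1 = False: x4 = False.
From (x4 ∨ x5) and x4 = False: x5 = True.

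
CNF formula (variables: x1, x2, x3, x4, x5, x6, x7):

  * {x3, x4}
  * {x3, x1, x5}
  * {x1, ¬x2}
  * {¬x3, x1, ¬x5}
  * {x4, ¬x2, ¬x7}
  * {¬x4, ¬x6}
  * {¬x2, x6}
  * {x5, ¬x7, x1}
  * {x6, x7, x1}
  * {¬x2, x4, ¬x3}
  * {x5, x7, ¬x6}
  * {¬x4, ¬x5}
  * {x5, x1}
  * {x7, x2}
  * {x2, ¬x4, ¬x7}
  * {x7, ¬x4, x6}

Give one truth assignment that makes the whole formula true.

Pure literal: x1 appears only positively; assign x1 = True.
Branch on x2: take x2 = False.
  then x7 is forced to True.
  then x4 is forced to False.
  then x3 is forced to True.
x5, x6 are now unconstrained; take x5 = True, x6 = False.
Every clause has at least one true literal under this assignment.

x1=T, x2=F, x3=T, x4=F, x5=T, x6=F, x7=T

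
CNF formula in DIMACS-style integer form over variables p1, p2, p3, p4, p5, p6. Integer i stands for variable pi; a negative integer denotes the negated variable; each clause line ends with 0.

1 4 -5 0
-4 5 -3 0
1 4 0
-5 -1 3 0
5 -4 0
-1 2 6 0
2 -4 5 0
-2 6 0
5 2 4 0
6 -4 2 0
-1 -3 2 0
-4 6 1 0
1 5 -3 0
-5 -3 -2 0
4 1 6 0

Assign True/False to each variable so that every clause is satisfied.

p1 = F, p2 = T, p3 = F, p4 = T, p5 = T, p6 = T

p6 occurs only positively in the remaining clauses — set p6 = True.
Try p1 = False.
  then p4 is forced to True.
  then p5 is forced to True.
The remaining clauses are satisfied by p2 = True, p3 = False.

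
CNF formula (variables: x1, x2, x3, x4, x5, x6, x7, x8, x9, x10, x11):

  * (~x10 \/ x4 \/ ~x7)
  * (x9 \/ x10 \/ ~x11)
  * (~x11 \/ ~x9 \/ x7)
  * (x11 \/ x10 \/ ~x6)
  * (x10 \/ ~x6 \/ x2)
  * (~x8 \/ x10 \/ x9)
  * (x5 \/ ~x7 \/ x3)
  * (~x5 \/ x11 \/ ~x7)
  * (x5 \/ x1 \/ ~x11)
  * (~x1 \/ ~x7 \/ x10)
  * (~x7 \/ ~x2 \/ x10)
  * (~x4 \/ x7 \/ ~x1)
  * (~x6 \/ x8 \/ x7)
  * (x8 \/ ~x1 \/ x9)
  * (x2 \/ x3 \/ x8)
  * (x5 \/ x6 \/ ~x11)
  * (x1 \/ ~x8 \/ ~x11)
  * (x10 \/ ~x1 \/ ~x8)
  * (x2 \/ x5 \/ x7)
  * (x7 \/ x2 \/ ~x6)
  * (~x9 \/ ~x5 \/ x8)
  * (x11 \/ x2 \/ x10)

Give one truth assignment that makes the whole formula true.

x1=False, x2=True, x3=True, x4=False, x5=False, x6=True, x7=False, x8=True, x9=True, x10=True, x11=False

Pure literal: x3 appears only positively; assign x3 = True.
Try x1 = False.
The remaining clauses are satisfied by x2 = True, x4 = False, x5 = False, x6 = True, x7 = False, x8 = True, x9 = True, x10 = True, x11 = False.
Every clause has at least one true literal under this assignment.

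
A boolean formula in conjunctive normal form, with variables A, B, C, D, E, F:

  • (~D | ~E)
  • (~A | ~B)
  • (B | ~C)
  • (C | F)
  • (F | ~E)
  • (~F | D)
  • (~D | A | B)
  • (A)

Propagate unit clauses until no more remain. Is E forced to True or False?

Unit clause (A) sets A = True.
In (~B | ~A), ~A is now false; ~B must hold, so B = False.
In (~C | B), B is now false; ~C must hold, so C = False.
From (F | C) and C = False: F = True.
(~F | D) with F = True leaves only D, so D = True.
In (~D | ~E), ~D is now false; ~E must hold, so E = False.

False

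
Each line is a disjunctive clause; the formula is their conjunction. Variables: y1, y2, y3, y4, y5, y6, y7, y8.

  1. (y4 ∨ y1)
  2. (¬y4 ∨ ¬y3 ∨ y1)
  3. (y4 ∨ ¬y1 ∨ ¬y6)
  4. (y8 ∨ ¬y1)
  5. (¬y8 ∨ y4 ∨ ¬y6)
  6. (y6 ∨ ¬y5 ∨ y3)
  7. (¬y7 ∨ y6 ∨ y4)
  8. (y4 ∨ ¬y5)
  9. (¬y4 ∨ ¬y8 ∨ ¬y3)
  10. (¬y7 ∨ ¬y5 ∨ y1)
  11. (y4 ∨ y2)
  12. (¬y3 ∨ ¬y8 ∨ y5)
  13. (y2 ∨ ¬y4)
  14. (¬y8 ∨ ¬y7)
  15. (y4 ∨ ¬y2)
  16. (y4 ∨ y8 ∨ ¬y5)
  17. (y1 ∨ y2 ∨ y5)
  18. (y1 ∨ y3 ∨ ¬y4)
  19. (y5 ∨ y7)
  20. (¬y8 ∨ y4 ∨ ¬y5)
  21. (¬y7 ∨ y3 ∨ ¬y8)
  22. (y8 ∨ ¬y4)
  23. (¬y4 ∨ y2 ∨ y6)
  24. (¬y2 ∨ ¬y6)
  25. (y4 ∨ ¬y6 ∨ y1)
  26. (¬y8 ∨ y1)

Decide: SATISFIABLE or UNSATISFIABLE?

y4 = True:
  propagation gives y2=True, y8=True, y3=False, y7=False; an empty clause results — contradiction.
y4 = False:
  propagation gives y1=True, y6=False, y8=True, y7=False; an empty clause results — contradiction.
Every branch closes, so no satisfying assignment exists.

UNSATISFIABLE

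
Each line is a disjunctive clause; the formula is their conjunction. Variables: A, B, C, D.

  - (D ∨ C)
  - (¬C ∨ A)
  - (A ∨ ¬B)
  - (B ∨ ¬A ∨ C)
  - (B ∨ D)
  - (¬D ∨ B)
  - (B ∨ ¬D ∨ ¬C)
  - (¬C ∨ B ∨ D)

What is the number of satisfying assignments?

The models are:
  A=1 B=1 C=0 D=1
  A=1 B=1 C=1 D=0
  A=1 B=1 C=1 D=1
That's 3 in total.

3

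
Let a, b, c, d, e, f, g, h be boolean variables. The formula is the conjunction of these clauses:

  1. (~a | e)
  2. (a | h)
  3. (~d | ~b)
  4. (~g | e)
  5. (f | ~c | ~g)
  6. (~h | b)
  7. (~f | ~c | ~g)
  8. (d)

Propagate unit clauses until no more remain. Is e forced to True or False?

(d) stands alone — d = True.
(~d | ~b) with d = True leaves only ~b, so b = False.
(~h | b): since b = False, the clause reduces to (~h). h = False.
In (a | h), h is now false; a must hold, so a = True.
In (~a | e), ~a is now false; e must hold, so e = True.

True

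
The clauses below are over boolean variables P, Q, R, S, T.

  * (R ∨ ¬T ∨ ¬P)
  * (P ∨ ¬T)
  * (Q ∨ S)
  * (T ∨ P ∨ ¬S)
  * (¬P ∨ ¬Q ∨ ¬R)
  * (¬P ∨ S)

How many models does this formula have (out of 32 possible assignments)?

6

The models are:
  P=F Q=T R=F S=F T=F
  P=F Q=T R=T S=F T=F
  P=T Q=F R=F S=T T=F
  P=T Q=F R=T S=T T=F
  P=T Q=F R=T S=T T=T
  P=T Q=T R=F S=T T=F
Count: 6.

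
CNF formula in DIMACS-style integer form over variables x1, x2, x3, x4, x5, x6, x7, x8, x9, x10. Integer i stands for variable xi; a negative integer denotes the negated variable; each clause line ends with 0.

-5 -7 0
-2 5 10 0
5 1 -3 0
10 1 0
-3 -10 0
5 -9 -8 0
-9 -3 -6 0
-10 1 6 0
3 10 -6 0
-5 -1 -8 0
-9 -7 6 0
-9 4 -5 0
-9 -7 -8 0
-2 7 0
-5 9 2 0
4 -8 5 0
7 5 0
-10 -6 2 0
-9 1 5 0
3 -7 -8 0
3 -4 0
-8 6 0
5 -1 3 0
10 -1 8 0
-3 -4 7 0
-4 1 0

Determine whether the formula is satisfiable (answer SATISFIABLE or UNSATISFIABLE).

SATISFIABLE

Set x1 = False and propagate.
  then x10 is forced to True.
  then x3 is forced to False.
  then x6 is forced to True.
  then x2 is forced to True.
  then x7 is forced to True.
  then x5 is forced to False.
  then x9 is forced to False.
  then x8 is forced to False.
  then x4 is forced to False.
Every clause has at least one true literal under this assignment.
So x1 = F, x2 = T, x3 = F, x4 = F, x5 = F, x6 = T, x7 = T, x8 = F, x9 = F, x10 = T is a satisfying assignment.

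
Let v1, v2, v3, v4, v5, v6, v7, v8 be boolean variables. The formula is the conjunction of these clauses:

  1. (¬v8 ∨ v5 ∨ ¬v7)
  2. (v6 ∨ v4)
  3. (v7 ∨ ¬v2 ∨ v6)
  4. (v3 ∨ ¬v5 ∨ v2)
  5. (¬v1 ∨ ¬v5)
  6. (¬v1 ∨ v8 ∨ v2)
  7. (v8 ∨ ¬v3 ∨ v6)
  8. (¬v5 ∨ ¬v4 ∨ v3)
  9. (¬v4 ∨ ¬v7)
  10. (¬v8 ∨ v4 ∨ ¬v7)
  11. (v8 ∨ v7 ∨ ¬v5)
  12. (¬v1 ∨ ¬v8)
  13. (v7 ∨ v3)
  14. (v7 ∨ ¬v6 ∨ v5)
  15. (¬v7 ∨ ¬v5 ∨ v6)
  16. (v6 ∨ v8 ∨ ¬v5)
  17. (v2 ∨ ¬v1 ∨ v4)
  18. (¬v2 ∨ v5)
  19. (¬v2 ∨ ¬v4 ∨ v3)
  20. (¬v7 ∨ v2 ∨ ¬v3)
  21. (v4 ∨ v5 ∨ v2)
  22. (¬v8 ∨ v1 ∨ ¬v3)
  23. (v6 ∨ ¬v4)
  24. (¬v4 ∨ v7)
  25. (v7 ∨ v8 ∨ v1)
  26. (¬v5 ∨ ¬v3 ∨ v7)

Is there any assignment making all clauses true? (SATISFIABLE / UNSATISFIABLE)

SATISFIABLE

Branch on v1: take v1 = False.
Try v2 = True.
  then v5 is forced to True.
Try v3 = True.
  then v8 is forced to False.
  then v6 is forced to True.
  then v7 is forced to True.
  then v4 is forced to False.
So v1=F  v2=T  v3=T  v4=F  v5=T  v6=T  v7=T  v8=F is a satisfying assignment.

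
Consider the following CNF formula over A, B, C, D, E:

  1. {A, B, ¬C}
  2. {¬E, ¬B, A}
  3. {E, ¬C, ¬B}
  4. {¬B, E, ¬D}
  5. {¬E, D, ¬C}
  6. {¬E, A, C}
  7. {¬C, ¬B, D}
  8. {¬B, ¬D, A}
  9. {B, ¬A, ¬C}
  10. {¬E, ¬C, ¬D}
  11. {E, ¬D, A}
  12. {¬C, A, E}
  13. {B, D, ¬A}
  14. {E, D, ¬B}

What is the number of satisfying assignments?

The models are:
  A=0 B=0 C=0 D=0 E=0
  A=1 B=0 C=0 D=1 E=0
  A=1 B=0 C=0 D=1 E=1
  A=1 B=1 C=0 D=0 E=1
  A=1 B=1 C=0 D=1 E=1
Count: 5.

5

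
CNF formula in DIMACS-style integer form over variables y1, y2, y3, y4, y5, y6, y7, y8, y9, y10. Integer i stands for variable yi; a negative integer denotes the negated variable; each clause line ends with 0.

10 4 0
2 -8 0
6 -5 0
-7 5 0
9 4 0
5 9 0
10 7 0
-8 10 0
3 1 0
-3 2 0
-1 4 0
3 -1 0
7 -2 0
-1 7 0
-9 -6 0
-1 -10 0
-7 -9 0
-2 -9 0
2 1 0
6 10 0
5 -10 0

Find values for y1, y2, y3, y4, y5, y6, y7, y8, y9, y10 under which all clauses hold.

y1=False, y2=True, y3=True, y4=True, y5=True, y6=True, y7=True, y8=False, y9=False, y10=False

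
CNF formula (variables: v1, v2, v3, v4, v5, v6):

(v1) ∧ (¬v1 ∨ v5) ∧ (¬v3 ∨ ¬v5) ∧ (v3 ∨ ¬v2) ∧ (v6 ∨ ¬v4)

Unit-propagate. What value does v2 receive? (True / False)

False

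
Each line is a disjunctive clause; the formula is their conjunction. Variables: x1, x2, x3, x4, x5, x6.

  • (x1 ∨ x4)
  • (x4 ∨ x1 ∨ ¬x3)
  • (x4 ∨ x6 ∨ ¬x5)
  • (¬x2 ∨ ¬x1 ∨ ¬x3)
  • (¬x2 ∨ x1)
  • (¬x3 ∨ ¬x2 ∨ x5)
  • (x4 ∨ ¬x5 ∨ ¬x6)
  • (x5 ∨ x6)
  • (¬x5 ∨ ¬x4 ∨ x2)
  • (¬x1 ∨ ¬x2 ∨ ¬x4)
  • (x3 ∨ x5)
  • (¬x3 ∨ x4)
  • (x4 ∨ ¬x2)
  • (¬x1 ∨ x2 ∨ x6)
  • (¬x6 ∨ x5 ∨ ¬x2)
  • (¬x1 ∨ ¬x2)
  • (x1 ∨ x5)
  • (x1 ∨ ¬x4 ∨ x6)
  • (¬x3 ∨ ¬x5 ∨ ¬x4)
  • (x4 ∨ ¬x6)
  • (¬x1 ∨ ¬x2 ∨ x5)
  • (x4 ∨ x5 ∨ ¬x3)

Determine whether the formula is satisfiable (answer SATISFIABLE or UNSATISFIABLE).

Set x1 = True and propagate.
  then x2 is forced to False.
  then x6 is forced to True.
  then x4 is forced to True.
  then x5 is forced to False.
  then x3 is forced to True.
So x1=T, x2=F, x3=T, x4=T, x5=F, x6=T is a satisfying assignment.

SATISFIABLE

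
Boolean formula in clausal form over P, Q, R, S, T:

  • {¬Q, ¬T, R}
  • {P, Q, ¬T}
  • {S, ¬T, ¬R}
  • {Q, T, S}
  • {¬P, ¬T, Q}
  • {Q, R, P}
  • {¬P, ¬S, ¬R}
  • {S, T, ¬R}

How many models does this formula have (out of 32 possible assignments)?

8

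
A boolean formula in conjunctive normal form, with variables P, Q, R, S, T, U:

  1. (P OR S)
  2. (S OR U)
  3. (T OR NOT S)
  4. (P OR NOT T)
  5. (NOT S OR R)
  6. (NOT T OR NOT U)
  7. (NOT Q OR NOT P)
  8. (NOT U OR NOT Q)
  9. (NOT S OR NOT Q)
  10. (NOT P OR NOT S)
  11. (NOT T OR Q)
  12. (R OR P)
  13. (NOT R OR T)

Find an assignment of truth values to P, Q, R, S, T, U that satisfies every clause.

P=1, Q=0, R=0, S=0, T=0, U=1

Check each clause:
  1. (S OR P) — P is true.
  2. (U OR S) — U is true.
  3. (NOT S OR T) — NOT S is true.
  4. (P OR NOT T) — P is true.
  5. (R OR NOT S) — NOT S is true.
  6. (NOT U OR NOT T) — NOT T is true.
  7. (NOT Q OR NOT P) — NOT Q is true.
  8. (NOT Q OR NOT U) — NOT Q is true.
  9. (NOT Q OR NOT S) — NOT S is true.
  10. (NOT S OR NOT P) — NOT S is true.
  11. (NOT T OR Q) — NOT T is true.
  12. (R OR P) — P is true.
  13. (NOT R OR T) — NOT R is true.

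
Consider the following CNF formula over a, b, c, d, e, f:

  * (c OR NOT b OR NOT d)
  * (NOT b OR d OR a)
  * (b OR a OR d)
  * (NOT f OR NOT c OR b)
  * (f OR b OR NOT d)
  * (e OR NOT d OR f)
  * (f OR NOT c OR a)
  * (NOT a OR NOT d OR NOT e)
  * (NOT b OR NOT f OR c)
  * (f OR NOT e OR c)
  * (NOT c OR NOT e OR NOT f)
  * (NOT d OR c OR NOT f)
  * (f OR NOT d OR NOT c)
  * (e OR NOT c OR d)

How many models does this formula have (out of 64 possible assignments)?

8

Split on c, then d.
  c=T, d=T: remaining (a,b,e,f) ∈ {(F,T,F,T); (T,T,F,T)} — 2.
  c=T, d=F: remaining (a,b,e,f) ∈ {(T,F,T,F); (T,T,T,F)} — 2.
  c=F, d=T: a clause becomes empty — 0.
  c=F, d=F: remaining (a,b,e,f) ∈ {(T,F,F,F); (T,F,F,T); (T,F,T,T); (T,T,F,F)} — 4.
Total: 2 + 2 + 0 + 4 = 8.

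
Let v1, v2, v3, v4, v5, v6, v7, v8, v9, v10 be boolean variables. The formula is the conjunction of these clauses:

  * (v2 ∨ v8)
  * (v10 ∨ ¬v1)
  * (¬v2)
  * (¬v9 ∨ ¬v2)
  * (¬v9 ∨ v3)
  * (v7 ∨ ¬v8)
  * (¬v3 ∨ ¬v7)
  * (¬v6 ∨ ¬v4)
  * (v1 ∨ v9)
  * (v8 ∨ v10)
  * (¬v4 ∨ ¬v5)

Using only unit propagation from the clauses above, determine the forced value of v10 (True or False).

True

(¬v2) is a unit clause: v2 = False.
(v2 ∨ v8): since v2 = False, the clause reduces to (v8). v8 = True.
(v7 ∨ ¬v8) with v8 = True leaves only v7, so v7 = True.
(¬v7 ∨ ¬v3): since v7 = True, the clause reduces to (¬v3). v3 = False.
(¬v9 ∨ v3): since v3 = False, the clause reduces to (¬v9). v9 = False.
(v9 ∨ v1) with v9 = False leaves only v1, so v1 = True.
In (v10 ∨ ¬v1), ¬v1 is now false; v10 must hold, so v10 = True.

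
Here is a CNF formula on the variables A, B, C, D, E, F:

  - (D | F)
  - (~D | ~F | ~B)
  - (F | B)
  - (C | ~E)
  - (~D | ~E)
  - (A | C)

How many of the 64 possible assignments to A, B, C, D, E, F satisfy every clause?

16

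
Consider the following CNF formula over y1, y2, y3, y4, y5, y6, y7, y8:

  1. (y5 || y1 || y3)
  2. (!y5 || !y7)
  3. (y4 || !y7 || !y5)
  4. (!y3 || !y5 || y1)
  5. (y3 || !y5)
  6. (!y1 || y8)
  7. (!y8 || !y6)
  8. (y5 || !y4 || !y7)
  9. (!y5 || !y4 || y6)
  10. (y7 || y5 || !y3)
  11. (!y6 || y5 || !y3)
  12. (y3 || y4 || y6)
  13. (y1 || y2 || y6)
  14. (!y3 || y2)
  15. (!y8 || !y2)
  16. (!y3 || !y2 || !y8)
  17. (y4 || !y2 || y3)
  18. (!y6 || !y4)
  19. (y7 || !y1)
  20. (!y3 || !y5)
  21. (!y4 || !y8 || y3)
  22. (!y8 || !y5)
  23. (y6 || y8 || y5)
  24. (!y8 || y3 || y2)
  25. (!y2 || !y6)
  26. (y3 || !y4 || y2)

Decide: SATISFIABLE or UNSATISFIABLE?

y3 = True:
  propagation gives y2=True, y8=False, y1=False, y5=False; an empty clause results — contradiction.
y3 = False:
  propagation gives y5=False, y1=True, y8=True, y6=False; an empty clause results — contradiction.
Every branch closes, so no satisfying assignment exists.

UNSATISFIABLE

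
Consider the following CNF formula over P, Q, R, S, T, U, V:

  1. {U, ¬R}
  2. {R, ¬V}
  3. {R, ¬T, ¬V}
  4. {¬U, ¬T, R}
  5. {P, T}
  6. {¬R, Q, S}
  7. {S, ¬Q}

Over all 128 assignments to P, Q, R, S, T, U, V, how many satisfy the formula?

Case analysis on R and T:
  R=T, T=T: forces S=T; U=T; P, Q, V free → 2^3 = 8.
  R=T, T=F: remaining (P,Q,S,U,V) ∈ {(T,F,T,T,F); (T,F,T,T,T); (T,T,T,T,F); (T,T,T,T,T)} — 4.
  R=F, T=T: P free; 3 ways for (Q,S,U,V) × 2^1 = 6.
  R=F, T=F: U free; 3 ways for (P,Q,S,V) × 2^1 = 6.
Total: 8 + 4 + 6 + 6 = 24.

24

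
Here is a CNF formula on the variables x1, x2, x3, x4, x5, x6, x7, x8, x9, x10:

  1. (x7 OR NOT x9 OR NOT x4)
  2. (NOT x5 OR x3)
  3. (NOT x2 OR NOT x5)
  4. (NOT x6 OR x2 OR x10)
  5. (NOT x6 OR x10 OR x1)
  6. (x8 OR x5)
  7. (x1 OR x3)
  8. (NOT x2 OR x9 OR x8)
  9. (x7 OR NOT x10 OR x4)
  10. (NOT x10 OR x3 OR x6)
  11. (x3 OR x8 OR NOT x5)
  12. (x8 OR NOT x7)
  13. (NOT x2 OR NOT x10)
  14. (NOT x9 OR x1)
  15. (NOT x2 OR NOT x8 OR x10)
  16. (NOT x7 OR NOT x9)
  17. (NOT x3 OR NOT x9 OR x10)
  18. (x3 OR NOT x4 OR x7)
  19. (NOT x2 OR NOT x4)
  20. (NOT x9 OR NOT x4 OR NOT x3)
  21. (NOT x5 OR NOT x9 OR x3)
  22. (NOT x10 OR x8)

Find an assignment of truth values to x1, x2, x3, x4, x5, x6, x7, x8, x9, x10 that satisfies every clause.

Branch on x1: take x1 = False.
  then x3 is forced to True.
  then x9 is forced to False.
Try x2 = False.
Set x4 = False and propagate.
For the remaining variables, x5 = False, x6 = False, x7 = False, x8 = True, x10 = False works.
Check each clause:
  1. (NOT x9 OR NOT x4 OR x7) — NOT x9 is true.
  2. (NOT x5 OR x3) — x3 is true.
  3. (NOT x5 OR NOT x2) — NOT x5 is true.
  4. (x2 OR NOT x6 OR x10) — NOT x6 is true.
  5. (x10 OR NOT x6 OR x1) — NOT x6 is true.
  6. (x5 OR x8) — x8 is true.
  7. (x1 OR x3) — x3 is true.
  8. (NOT x2 OR x9 OR x8) — x8 is true.
  9. (x4 OR x7 OR NOT x10) — NOT x10 is true.
  10. (x6 OR x3 OR NOT x10) — x3 is true.
  11. (NOT x5 OR x8 OR x3) — x3 is true.
  12. (NOT x7 OR x8) — x8 is true.
  13. (NOT x10 OR NOT x2) — NOT x10 is true.
  14. (x1 OR NOT x9) — NOT x9 is true.
  15. (NOT x2 OR x10 OR NOT x8) — NOT x2 is true.
  16. (NOT x7 OR NOT x9) — NOT x7 is true.
  17. (x10 OR NOT x3 OR NOT x9) — NOT x9 is true.
  18. (x7 OR NOT x4 OR x3) — x3 is true.
  19. (NOT x4 OR NOT x2) — NOT x4 is true.
  20. (NOT x3 OR NOT x4 OR NOT x9) — NOT x4 is true.
  21. (NOT x5 OR x3 OR NOT x9) — x3 is true.
  22. (x8 OR NOT x10) — x8 is true.

x1=F, x2=F, x3=T, x4=F, x5=F, x6=F, x7=F, x8=T, x9=F, x10=F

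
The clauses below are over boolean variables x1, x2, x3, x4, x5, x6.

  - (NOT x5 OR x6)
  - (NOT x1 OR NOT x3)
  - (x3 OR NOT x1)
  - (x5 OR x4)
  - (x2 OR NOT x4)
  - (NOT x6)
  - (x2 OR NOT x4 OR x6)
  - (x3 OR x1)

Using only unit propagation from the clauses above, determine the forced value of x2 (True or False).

Unit clause (NOT x6) sets x6 = False.
In (NOT x5 OR x6), x6 is now false; NOT x5 must hold, so x5 = False.
(x5 OR x4) with x5 = False leaves only x4, so x4 = True.
In (NOT x4 OR x2), NOT x4 is now false; x2 must hold, so x2 = True.

True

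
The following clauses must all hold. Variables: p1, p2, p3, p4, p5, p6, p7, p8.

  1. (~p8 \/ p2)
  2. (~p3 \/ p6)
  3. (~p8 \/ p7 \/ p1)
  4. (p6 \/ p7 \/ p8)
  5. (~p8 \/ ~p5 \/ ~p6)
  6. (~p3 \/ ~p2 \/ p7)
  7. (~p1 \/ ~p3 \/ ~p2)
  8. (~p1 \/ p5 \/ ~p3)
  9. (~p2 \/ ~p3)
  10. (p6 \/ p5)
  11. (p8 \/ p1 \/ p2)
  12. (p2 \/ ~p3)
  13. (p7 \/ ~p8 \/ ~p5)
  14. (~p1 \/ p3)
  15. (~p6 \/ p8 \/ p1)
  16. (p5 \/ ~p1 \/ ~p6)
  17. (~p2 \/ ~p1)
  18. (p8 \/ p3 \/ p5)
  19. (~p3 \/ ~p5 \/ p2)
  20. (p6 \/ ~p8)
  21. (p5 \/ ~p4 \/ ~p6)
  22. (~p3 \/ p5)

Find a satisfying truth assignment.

p1 = 0  p2 = 1  p3 = 0  p4 = 1  p5 = 1  p6 = 0  p7 = 1  p8 = 0

Check each clause:
  1. (~p8 \/ p2) — ~p8 is true.
  2. (~p3 \/ p6) — ~p3 is true.
  3. (p1 \/ p7 \/ ~p8) — ~p8 is true.
  4. (p8 \/ p7 \/ p6) — p7 is true.
  5. (~p6 \/ ~p8 \/ ~p5) — ~p8 is true.
  6. (~p3 \/ p7 \/ ~p2) — ~p3 is true.
  7. (~p1 \/ ~p3 \/ ~p2) — ~p3 is true.
  8. (~p1 \/ ~p3 \/ p5) — ~p3 is true.
  9. (~p3 \/ ~p2) — ~p3 is true.
  10. (p6 \/ p5) — p5 is true.
  11. (p2 \/ p8 \/ p1) — p2 is true.
  12. (~p3 \/ p2) — p2 is true.
  13. (~p5 \/ p7 \/ ~p8) — ~p8 is true.
  14. (p3 \/ ~p1) — ~p1 is true.
  15. (p8 \/ p1 \/ ~p6) — ~p6 is true.
  16. (p5 \/ ~p1 \/ ~p6) — ~p6 is true.
  17. (~p2 \/ ~p1) — ~p1 is true.
  18. (p8 \/ p3 \/ p5) — p5 is true.
  19. (p2 \/ ~p5 \/ ~p3) — p2 is true.
  20. (~p8 \/ p6) — ~p8 is true.
  21. (~p6 \/ p5 \/ ~p4) — ~p6 is true.
  22. (~p3 \/ p5) — p5 is true.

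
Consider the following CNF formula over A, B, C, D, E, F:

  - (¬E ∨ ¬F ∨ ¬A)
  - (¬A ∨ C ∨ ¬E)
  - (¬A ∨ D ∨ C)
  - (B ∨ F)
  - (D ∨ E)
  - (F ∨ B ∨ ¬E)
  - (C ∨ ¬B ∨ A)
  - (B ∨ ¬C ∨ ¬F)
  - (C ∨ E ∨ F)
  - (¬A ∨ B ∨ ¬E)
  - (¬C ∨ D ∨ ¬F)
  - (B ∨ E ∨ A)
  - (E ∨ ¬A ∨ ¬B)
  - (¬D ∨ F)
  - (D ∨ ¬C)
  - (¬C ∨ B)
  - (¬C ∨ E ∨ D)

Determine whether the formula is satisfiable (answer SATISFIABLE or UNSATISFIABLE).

SATISFIABLE

Try A = False.
Set B = False and propagate.
  then F is forced to True.
  then C is forced to False.
  then E is forced to True.
D is now unconstrained; take D = False.
So A=F, B=F, C=F, D=F, E=T, F=T is a satisfying assignment.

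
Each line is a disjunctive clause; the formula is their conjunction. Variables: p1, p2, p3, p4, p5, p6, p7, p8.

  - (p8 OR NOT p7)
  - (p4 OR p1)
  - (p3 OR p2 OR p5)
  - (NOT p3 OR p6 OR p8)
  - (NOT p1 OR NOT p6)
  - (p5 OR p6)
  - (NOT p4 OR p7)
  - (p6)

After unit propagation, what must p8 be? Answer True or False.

True

(p6) stands alone — p6 = True.
(NOT p6 OR NOT p1): since p6 = True, the clause reduces to (NOT p1). p1 = False.
In (p1 OR p4), p1 is now false; p4 must hold, so p4 = True.
(NOT p4 OR p7) with p4 = True leaves only p7, so p7 = True.
From (p8 OR NOT p7) and p7 = True: p8 = True.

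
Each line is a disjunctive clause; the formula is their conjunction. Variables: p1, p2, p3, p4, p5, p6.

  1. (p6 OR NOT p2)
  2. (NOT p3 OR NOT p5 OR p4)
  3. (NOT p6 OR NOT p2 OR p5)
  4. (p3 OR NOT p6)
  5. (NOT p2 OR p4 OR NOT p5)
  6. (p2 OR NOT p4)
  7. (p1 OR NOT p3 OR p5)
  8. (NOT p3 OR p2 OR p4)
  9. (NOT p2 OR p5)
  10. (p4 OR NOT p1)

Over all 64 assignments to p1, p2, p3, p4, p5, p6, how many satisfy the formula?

4

Satisfying assignments:
  p1=0 p2=0 p3=0 p4=0 p5=0 p6=0
  p1=0 p2=0 p3=0 p4=0 p5=1 p6=0
  p1=0 p2=1 p3=1 p4=1 p5=1 p6=1
  p1=1 p2=1 p3=1 p4=1 p5=1 p6=1
That's 4 in total.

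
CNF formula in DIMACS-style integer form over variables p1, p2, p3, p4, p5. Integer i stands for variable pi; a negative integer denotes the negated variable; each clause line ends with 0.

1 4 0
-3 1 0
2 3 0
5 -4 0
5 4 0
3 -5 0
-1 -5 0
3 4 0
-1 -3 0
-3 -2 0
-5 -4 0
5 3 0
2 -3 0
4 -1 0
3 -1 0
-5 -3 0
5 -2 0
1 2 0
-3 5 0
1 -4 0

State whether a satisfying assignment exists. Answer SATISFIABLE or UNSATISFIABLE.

UNSATISFIABLE

p3 = True:
  propagation gives p1=True; an empty clause results — contradiction.
p3 = False:
  propagation gives p2=True, p5=False; an empty clause results — contradiction.
Every branch closes, so no satisfying assignment exists.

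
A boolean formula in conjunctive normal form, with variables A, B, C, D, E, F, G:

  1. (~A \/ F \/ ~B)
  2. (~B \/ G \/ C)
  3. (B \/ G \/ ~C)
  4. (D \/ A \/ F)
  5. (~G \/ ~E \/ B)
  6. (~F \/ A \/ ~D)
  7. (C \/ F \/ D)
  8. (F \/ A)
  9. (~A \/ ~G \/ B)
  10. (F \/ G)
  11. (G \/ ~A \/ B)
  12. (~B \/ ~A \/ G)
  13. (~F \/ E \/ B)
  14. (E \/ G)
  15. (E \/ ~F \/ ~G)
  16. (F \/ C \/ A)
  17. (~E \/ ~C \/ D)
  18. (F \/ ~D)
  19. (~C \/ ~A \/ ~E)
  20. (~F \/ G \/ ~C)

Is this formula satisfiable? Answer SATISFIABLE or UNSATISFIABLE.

SATISFIABLE

Branch on A: take A = False.
  then F is forced to True.
  then D is forced to False.
The remaining clauses are satisfied by B = True, C = False, E = True, G = True.
So A = F, B = T, C = F, D = F, E = T, F = T, G = T is a satisfying assignment.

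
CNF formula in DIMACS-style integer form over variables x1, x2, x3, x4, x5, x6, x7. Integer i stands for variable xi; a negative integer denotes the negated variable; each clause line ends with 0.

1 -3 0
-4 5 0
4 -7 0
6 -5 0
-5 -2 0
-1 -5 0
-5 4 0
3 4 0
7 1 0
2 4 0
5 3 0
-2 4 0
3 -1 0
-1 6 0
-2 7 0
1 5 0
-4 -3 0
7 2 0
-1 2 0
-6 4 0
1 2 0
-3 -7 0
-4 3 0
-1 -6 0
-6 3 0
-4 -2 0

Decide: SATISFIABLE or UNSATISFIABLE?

UNSATISFIABLE

x4 = True:
  propagation gives x5=True, x6=True, x2=False, x1=False; an empty clause results — contradiction.
x4 = False:
  propagation gives x7=False, x5=False, x3=True, x1=True; an empty clause results — contradiction.
Every branch closes, so no satisfying assignment exists.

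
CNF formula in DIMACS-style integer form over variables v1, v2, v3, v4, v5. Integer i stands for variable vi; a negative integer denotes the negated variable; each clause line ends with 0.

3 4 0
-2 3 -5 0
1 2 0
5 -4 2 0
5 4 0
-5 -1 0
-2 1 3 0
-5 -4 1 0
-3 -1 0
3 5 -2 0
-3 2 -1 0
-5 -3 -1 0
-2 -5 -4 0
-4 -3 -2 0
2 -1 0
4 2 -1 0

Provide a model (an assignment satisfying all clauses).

v1 = F, v2 = T, v3 = T, v4 = F, v5 = T

Try v1 = False.
  then v2 is forced to True.
  then v3 is forced to True.
  then v4 is forced to False.
  then v5 is forced to True.
Every clause has at least one true literal under this assignment.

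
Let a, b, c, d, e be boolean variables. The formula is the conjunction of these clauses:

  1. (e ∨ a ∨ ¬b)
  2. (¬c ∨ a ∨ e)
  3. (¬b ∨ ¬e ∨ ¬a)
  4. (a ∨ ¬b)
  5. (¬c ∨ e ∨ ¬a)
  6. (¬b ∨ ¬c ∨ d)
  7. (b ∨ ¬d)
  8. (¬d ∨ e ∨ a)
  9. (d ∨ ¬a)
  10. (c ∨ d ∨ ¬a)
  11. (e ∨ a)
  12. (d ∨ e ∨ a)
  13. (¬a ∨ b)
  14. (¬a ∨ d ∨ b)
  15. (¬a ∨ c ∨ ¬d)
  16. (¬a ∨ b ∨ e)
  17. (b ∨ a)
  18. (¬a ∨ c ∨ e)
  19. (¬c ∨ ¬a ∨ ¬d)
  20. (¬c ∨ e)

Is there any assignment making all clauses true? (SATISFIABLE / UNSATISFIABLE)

a = True:
  propagation gives d=True, b=True, e=False, c=False; an empty clause results — contradiction.
a = False:
  propagation gives b=False; an empty clause results — contradiction.
Every branch closes, so no satisfying assignment exists.

UNSATISFIABLE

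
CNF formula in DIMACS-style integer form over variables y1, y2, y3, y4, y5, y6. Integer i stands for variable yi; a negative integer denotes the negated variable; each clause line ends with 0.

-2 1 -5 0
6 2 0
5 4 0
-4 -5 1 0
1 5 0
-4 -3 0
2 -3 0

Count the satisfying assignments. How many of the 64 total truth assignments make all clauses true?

12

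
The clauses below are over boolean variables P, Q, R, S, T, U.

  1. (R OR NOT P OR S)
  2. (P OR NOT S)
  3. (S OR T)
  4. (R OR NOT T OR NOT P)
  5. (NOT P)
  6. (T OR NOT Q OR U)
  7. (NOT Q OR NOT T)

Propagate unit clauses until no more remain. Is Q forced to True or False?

False

Unit clause (NOT P) sets P = False.
(NOT S OR P): since P = False, the clause reduces to (NOT S). S = False.
(T OR S) with S = False leaves only T, so T = True.
In (NOT T OR NOT Q), NOT T is now false; NOT Q must hold, so Q = False.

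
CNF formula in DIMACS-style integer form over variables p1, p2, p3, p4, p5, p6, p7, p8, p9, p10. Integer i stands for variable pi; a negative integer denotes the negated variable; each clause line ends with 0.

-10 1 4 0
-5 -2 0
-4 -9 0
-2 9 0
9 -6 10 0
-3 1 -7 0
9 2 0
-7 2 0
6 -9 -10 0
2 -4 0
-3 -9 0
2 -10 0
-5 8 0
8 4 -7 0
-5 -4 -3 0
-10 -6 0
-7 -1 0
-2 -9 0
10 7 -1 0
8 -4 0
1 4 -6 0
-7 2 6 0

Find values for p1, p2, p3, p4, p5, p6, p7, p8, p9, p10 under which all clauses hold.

Pure literal: p3 appears only negated; assign p3 = False.
p8 occurs only positively in the remaining clauses — set p8 = True.
Branch on p1: take p1 = False.
Set p2 = False and propagate.
  then p9 is forced to True.
  then p4 is forced to False.
  then p10 is forced to False.
  then p7 is forced to False.
  then p6 is forced to False.
p5 is now unconstrained; take p5 = True.
Every clause has at least one true literal under this assignment.

p1=F, p2=F, p3=F, p4=F, p5=T, p6=F, p7=F, p8=T, p9=T, p10=F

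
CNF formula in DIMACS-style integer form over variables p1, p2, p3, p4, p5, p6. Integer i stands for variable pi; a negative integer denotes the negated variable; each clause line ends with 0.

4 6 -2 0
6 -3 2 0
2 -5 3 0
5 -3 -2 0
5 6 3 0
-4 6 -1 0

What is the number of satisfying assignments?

26

Split on p2, then p3.
  p2=T, p3=T: 5 of the 16 assignments to (p1,p4,p5,p6) work.
  p2=T, p3=F: 9 of the 16 assignments to (p1,p4,p5,p6) work.
  p2=F, p3=T: forces p6=T; p1, p4, p5 free → 2^3 = 8.
  p2=F, p3=F: remaining (p1,p4,p5,p6) ∈ {(F,F,F,T); (F,T,F,T); (T,F,F,T); (T,T,F,T)} — 4.
Total: 5 + 9 + 8 + 4 = 26.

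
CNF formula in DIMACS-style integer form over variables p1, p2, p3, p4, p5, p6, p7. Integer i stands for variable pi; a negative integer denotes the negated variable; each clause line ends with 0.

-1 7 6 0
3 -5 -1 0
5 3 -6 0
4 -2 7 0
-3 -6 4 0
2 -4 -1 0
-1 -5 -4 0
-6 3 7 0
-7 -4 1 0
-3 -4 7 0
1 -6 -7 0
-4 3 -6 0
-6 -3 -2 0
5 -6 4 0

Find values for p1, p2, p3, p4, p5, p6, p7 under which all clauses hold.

Set p1 = True and propagate.
Branch on p2: take p2 = True.
The remaining clauses are satisfied by p3 = True, p4 = False, p5 = True, p6 = False, p7 = True.
Every clause has at least one true literal under this assignment.

p1=True  p2=True  p3=True  p4=False  p5=True  p6=False  p7=True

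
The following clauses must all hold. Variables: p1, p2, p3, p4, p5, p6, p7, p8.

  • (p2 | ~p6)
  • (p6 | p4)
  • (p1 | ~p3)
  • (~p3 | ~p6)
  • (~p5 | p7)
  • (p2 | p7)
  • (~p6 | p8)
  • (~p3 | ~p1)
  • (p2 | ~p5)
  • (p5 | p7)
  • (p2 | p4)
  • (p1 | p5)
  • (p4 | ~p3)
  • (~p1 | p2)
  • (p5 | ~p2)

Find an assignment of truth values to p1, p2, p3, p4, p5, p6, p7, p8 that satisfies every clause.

p1=T, p2=T, p3=F, p4=F, p5=T, p6=T, p7=T, p8=T

p3 occurs only negated in the remaining clauses — set p3 = False.
Pure literal: p7 appears only positively; assign p7 = True.
Branch on p1: take p1 = True.
  then p2 is forced to True.
  then p5 is forced to True.
Branch on p4: take p4 = False.
  then p6 is forced to True.
  then p8 is forced to True.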